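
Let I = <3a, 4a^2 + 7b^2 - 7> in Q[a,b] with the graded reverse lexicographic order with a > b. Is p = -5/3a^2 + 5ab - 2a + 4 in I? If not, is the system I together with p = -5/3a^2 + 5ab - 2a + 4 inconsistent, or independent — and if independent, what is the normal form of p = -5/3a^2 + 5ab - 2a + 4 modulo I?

Adjoining -5/3a^2 + 5ab - 2a + 4 makes the ideal the whole ring: the system is inconsistent.

First compute the reduced Gröbner basis of I by Buchberger's algorithm.
f_1 = 3a, LT = a.
f_2 = 4a^2 + 7b^2 - 7, LT = a^2.

S(f_1,f_2): lcm = a^2. S = -7/4b^2 + 7/4.
  reduce S modulo (f_1, f_2):
  remainder -7/4b^2 + 7/4 ≠ 0; add h_3 = -7/4b^2 + 7/4 to the basis.

The other S-polynomials (S(f_1,h_3), S(f_2,h_3)) all reduce to 0 modulo the current basis, so we have a Gröbner basis.
Inter-reduce: drop elements whose leading term is divisible by another's, tail-reduce, and make monic.
Reduced Gröbner basis: {b^2 - 1, a}.
Label its elements g_1 = b^2 - 1, g_2 = a.

Reduce p = -5/3a^2 + 5ab - 2a + 4 modulo G:
  leading term a^2: subtract (-5/3a)·g_2 from -5/3a^2 + 5ab - 2a + 4 → 5ab - 2a + 4
  leading term ab: subtract (5b)·g_2 from 5ab - 2a + 4 → -2a + 4
  leading term a: subtract (-2)·g_2 from -2a + 4 → 4
  leading term 1: no divisor's leading term divides it; move 4 to the remainder.
  normal form = 4.
The normal form is nonzero, so p ∉ I. Since p minus its normal form lies in I, I + (p) = I + (r) where r = 4; decide whether this ideal is the whole ring.
Here r = 4 is a nonzero constant, hence a unit: 1 ∈ I + (p), the Gröbner basis of I + (p) is {1}, and the enlarged system has no common solution — adjoining p is inconsistent.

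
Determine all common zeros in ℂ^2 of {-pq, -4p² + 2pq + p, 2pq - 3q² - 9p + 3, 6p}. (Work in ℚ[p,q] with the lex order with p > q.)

{(0, -1), (0, 1)}

Compute a lex Gröbner basis by Buchberger's algorithm.
f_1 = -pq, LT = pq.
f_2 = -4p² + 2pq + p, LT = p².
f_3 = 2pq - 9p - 3q² + 3, LT = pq.
f_4 = 6p, LT = p.

S(f_1,f_3): lcm = pq. S = 9/2p + 3/2q² - 3/2.
  leading term p: subtract (¾)·f_4 from 9/2p + 3/2q² - 3/2 → 3/2q² - 3/2
  leading term q²: no divisor's leading term divides it; move 3/2q² to the remainder.
  leading term 1: no divisor's leading term divides it; move -3/2 to the remainder.
  remainder 3/2q² - 3/2 ≠ 0; add h_5 = 3/2q² - 3/2 to the basis.

The other S-polynomials (S(f_1,f_2), S(f_1,f_4), S(f_2,f_3), S(f_2,f_4), S(f_3,f_4), S(f_1,h_5), S(f_2,h_5), S(f_3,h_5), S(f_4,h_5)) all reduce to 0 modulo the current basis, so we have a Gröbner basis.
Inter-reduce: drop elements whose leading term is divisible by another's, tail-reduce, and make monic.
Reduced Gröbner basis: {p, q² - 1}.

Elimination: the polynomial q² - 1 lies in the elimination ideal for q, so q ∈ {-1, 1}. For each such q, the remaining basis elements (now univariate) give the rest of the solution.
  q = -1: the earlier basis element becomes p = 0, giving p = 0 — point (0, -1).
  q = 1: the earlier basis element becomes p = 0, giving p = 0 — point (0, 1).
A lex Gröbner basis triangularizes the system, enabling back-substitution.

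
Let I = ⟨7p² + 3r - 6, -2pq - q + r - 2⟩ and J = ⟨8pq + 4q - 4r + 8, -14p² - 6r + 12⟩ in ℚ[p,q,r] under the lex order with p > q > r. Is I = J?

Yes, the ideals are equal.

Two ideals are equal iff their reduced Gröbner bases coincide (the reduced basis is unique for a fixed ordering).
Buchberger on the first generating set:
f_1 = 7p² + 3r - 6, LT = p².
f_2 = -2pq - q + r - 2, LT = pq.

S(f_1,f_2): lcm = p²q. S = -½pq + ½pr - p + 3/7qr - 6/7q.
  leading term pq: subtract (¼)·f_2 from -½pq + ½pr - p + 3/7qr - 6/7q → ½pr - p + 3/7qr - 17/28q - ¼r + ½
  leading term pr: no divisor's leading term divides it; move ½pr to the remainder.
  leading term p: no divisor's leading term divides it; move -p to the remainder.
  leading term qr: no divisor's leading term divides it; move 3/7qr to the remainder.
  leading term q: no divisor's leading term divides it; move -17/28q to the remainder.
  leading term r: no divisor's leading term divides it; move -¼r to the remainder.
  leading term 1: no divisor's leading term divides it; move ½ to the remainder.
  remainder ½pr - p + 3/7qr - 17/28q - ¼r + ½ ≠ 0; add g_3 = ½pr - p + 3/7qr - 17/28q - ¼r + ½ to the basis.

S(f_2,g_3): lcm = pqr. S = 2pq - 6/7q²r + 17/14q² + qr - q - ½r² + r.
  leading term pq: subtract (-1)·f_2 from 2pq - 6/7q²r + 17/14q² + qr - q - ½r² + r → -6/7q²r + 17/14q² + qr - 2q - ½r² + 2r - 2
  leading term q²r: no divisor's leading term divides it; move -6/7q²r to the remainder.
  leading term q²: no divisor's leading term divides it; move 17/14q² to the remainder.
  leading term qr: no divisor's leading term divides it; move qr to the remainder.
  leading term q: no divisor's leading term divides it; move -2q to the remainder.
  leading term r²: no divisor's leading term divides it; move -½r² to the remainder.
  leading term r: no divisor's leading term divides it; move 2r to the remainder.
  leading term 1: no divisor's leading term divides it; move -2 to the remainder.
  remainder -6/7q²r + 17/14q² + qr - 2q - ½r² + 2r - 2 ≠ 0; add g_4 = -6/7q²r + 17/14q² + qr - 2q - ½r² + 2r - 2 to the basis.

The other S-polynomials (S(f_1,g_3), S(f_1,g_4), S(f_2,g_4), S(g_3,g_4)) all reduce to 0 modulo the current basis, so we have a Gröbner basis.
Inter-reduce: drop elements whose leading term is divisible by another's, tail-reduce, and make monic.
Reduced Gröbner basis: {p² + 3/7r - 6/7, pq + ½q - ½r + 1, pr - 2p + 6/7qr - 17/14q - ½r + 1, q²r - 17/12q² - 7/6qr + 7/3q + 7/12r² - 7/3r + 7/3}.

Buchberger on the second generating set:
h_1 = 8pq + 4q - 4r + 8, LT = pq.
h_2 = -14p² - 6r + 12, LT = p².

S(h_1,h_2): lcm = p²q. S = ½pq - ½pr + p - 3/7qr + 6/7q.
  leading term pq: subtract (1/16)·h_1 from ½pq - ½pr + p - 3/7qr + 6/7q → -½pr + p - 3/7qr + 17/28q + ¼r - ½
  leading term pr: no divisor's leading term divides it; move -½pr to the remainder.
  leading term p: no divisor's leading term divides it; move p to the remainder.
  leading term qr: no divisor's leading term divides it; move -3/7qr to the remainder.
  leading term q: no divisor's leading term divides it; move 17/28q to the remainder.
  leading term r: no divisor's leading term divides it; move ¼r to the remainder.
  leading term 1: no divisor's leading term divides it; move -½ to the remainder.
  remainder -½pr + p - 3/7qr + 17/28q + ¼r - ½ ≠ 0; add k_3 = -½pr + p - 3/7qr + 17/28q + ¼r - ½ to the basis.

S(h_1,k_3): lcm = pqr. S = 2pq - 6/7q²r + 17/14q² + qr - q - ½r² + r.
  leading term pq: subtract (¼)·h_1 from 2pq - 6/7q²r + 17/14q² + qr - q - ½r² + r → -6/7q²r + 17/14q² + qr - 2q - ½r² + 2r - 2
  leading term q²r: no divisor's leading term divides it; move -6/7q²r to the remainder.
  leading term q²: no divisor's leading term divides it; move 17/14q² to the remainder.
  leading term qr: no divisor's leading term divides it; move qr to the remainder.
  leading term q: no divisor's leading term divides it; move -2q to the remainder.
  leading term r²: no divisor's leading term divides it; move -½r² to the remainder.
  leading term r: no divisor's leading term divides it; move 2r to the remainder.
  leading term 1: no divisor's leading term divides it; move -2 to the remainder.
  remainder -6/7q²r + 17/14q² + qr - 2q - ½r² + 2r - 2 ≠ 0; add k_4 = -6/7q²r + 17/14q² + qr - 2q - ½r² + 2r - 2 to the basis.

The other S-polynomials (S(h_2,k_3), S(h_1,k_4), S(h_2,k_4), S(k_3,k_4)) all reduce to 0 modulo the current basis, so we have a Gröbner basis.
Inter-reduce: drop elements whose leading term is divisible by another's, tail-reduce, and make monic.
Reduced Gröbner basis: {p² + 3/7r - 6/7, pq + ½q - ½r + 1, pr - 2p + 6/7qr - 17/14q - ½r + 1, q²r - 17/12q² - 7/6qr + 7/3q + 7/12r² - 7/3r + 7/3}.

Same reduced basis, so the two generating sets span the same ideal.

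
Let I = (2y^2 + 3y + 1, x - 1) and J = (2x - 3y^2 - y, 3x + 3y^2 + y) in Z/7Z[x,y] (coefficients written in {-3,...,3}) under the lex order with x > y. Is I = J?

Equality of ideals is decidable: compute both reduced Gröbner bases (unique for the ordering) and check whether they agree.
Buchberger on the first generating set:
f_1 = 2y^2 + 3y + 1, LT = y^2.
f_2 = x - 1, LT = x.

The S-polynomials (S(f_1,f_2)) all reduce to 0 modulo the current basis, so we have a Gröbner basis.
Inter-reduce: drop elements whose leading term is divisible by another's, tail-reduce, and make monic.
Reduced Gröbner basis: {x - 1, y^2 - 2y - 3}.

Buchberger on the second generating set:
h_1 = 2x - 3y^2 - y, LT = x.
h_2 = 3x + 3y^2 + y, LT = x.

S(h_1,h_2): lcm = x. S = y^2 - 2y.
  leading term y^2: no divisor's leading term divides it; move y^2 to the remainder.
  leading term y: no divisor's leading term divides it; move -2y to the remainder.
  remainder y^2 - 2y ≠ 0; add k_3 = y^2 - 2y to the basis.

The other S-polynomials (S(h_1,k_3), S(h_2,k_3)) all reduce to 0 modulo the current basis, so we have a Gröbner basis.
Inter-reduce: drop elements whose leading term is divisible by another's, tail-reduce, and make monic.
Reduced Gröbner basis: {x, y^2 - 2y}.

Since the reduced bases disagree, the two ideals are not the same.

No, the ideals differ.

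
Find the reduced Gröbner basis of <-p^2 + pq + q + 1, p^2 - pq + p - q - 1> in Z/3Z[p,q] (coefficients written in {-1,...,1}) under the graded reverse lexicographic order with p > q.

G = {p, q + 1}

This is the nonlinear analogue of row-reducing a linear system.

f_1 = -p^2 + pq + q + 1, LT = p^2.
f_2 = p^2 - pq + p - q - 1, LT = p^2.

S(f_1,f_2): lcm = p^2. S = -p.
  reduce S modulo (f_1, f_2):
  remainder -p ≠ 0; add g_3 = -p to the basis.

S(f_1,g_3): lcm = p^2. S = -pq - q - 1.
  reduce S modulo (f_1, f_2, g_3):
  remainder -q - 1 ≠ 0; add g_4 = -q - 1 to the basis.

The other S-polynomials (S(f_2,g_3), S(f_1,g_4), S(f_2,g_4), S(g_3,g_4)) all reduce to 0 modulo the current basis, so we have a Gröbner basis.
Inter-reduce: drop elements whose leading term is divisible by another's, tail-reduce, and make monic.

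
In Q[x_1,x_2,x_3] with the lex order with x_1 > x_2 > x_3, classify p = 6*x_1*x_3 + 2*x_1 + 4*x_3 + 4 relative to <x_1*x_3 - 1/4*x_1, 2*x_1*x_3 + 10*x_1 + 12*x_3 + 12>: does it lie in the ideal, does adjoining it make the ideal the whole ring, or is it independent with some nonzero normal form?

First compute the reduced Gröbner basis of I by Buchberger's algorithm.
f_1 = x_1*x_3 - 1/4*x_1, LT = x_1*x_3.
f_2 = 2*x_1*x_3 + 10*x_1 + 12*x_3 + 12, LT = x_1*x_3.

S(f_1,f_2): lcm = x_1*x_3. S = -21/4*x_1 - 6*x_3 - 6.
  leading term x_1: no divisor's leading term divides it; move -21/4*x_1 to the remainder.
  leading term x_3: no divisor's leading term divides it; move -6*x_3 to the remainder.
  leading term 1: no divisor's leading term divides it; move -6 to the remainder.
  remainder -21/4*x_1 - 6*x_3 - 6 ≠ 0; add h_3 = -21/4*x_1 - 6*x_3 - 6 to the basis.

S(f_1,h_3): lcm = x_1*x_3. S = -1/4*x_1 - 8/7*x_3**2 - 8/7*x_3.
  leading term x_1: subtract (1/21)·h_3 from -1/4*x_1 - 8/7*x_3**2 - 8/7*x_3 → -8/7*x_3**2 - 6/7*x_3 + 2/7
  leading term x_3**2: no divisor's leading term divides it; move -8/7*x_3**2 to the remainder.
  leading term x_3: no divisor's leading term divides it; move -6/7*x_3 to the remainder.
  leading term 1: no divisor's leading term divides it; move 2/7 to the remainder.
  remainder -8/7*x_3**2 - 6/7*x_3 + 2/7 ≠ 0; add h_4 = -8/7*x_3**2 - 6/7*x_3 + 2/7 to the basis.

The other S-polynomials (S(f_2,h_3), S(f_1,h_4), S(f_2,h_4), S(h_3,h_4)) all reduce to 0 modulo the current basis, so we have a Gröbner basis.
Inter-reduce: drop elements whose leading term is divisible by another's, tail-reduce, and make monic.
Reduced Gröbner basis: {x_1 + 8/7*x_3 + 8/7, x_3**2 + 3/4*x_3 - 1/4}.
Label its elements g_1 = x_1 + 8/7*x_3 + 8/7, g_2 = x_3**2 + 3/4*x_3 - 1/4.

Reduce p = 6*x_1*x_3 + 2*x_1 + 4*x_3 + 4 modulo G:
  leading term x_1*x_3: subtract (6*x_3)·g_1 from 6*x_1*x_3 + 2*x_1 + 4*x_3 + 4 → 2*x_1 - 48/7*x_3**2 - 20/7*x_3 + 4
  leading term x_1: subtract (2)·g_1 from 2*x_1 - 48/7*x_3**2 - 20/7*x_3 + 4 → -48/7*x_3**2 - 36/7*x_3 + 12/7
  leading term x_3**2: subtract (-48/7)·g_2 from -48/7*x_3**2 - 36/7*x_3 + 12/7 → 0
  normal form = 0.
Since the normal form is 0, p ∈ I.

6*x_1*x_3 + 2*x_1 + 4*x_3 + 4 lies in I (it reduces to 0).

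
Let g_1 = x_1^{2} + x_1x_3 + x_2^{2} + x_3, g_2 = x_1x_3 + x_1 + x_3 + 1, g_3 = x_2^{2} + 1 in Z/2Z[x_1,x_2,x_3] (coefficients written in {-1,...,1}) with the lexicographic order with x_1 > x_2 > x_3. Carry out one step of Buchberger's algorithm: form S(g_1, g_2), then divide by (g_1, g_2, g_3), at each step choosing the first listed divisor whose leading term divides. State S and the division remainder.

lcm(LM(g_1), LM(g_2)) = x_1^{2}x_3.
S = (lcm/LT(g_1))·g_1 − (lcm/LT(g_2))·g_2 = x_1^{2} + x_1x_3^{2} + x_1x_3 + x_1 + x_2^{2}x_3 + x_3^{2}.
Reduce S modulo (g_1, g_2, g_3) in that order:
  leading term x_1^{2}: subtract (1)·g_1 from x_1^{2} + x_1x_3^{2} + x_1x_3 + x_1 + x_2^{2}x_3 + x_3^{2} → x_1x_3^{2} + x_1 + x_2^{2}x_3 + x_2^{2} + x_3^{2} + x_3
  leading term x_1x_3^{2}: subtract (x_3)·g_2 from x_1x_3^{2} + x_1 + x_2^{2}x_3 + x_2^{2} + x_3^{2} + x_3 → x_1x_3 + x_1 + x_2^{2}x_3 + x_2^{2}
  leading term x_1x_3: subtract (1)·g_2 from x_1x_3 + x_1 + x_2^{2}x_3 + x_2^{2} → x_2^{2}x_3 + x_2^{2} + x_3 + 1
  leading term x_2^{2}x_3: subtract (x_3)·g_3 from x_2^{2}x_3 + x_2^{2} + x_3 + 1 → x_2^{2} + 1
  leading term x_2^{2}: subtract (1)·g_3 from x_2^{2} + 1 → 0
The remainder is 0, so this S-polynomial contributes no new basis element.
This is the inner loop of Buchberger's algorithm — each nonzero remainder becomes a new basis element.

S(g_1, g_2) = x_1^{2} + x_1x_3^{2} + x_1x_3 + x_1 + x_2^{2}x_3 + x_3^{2}; remainder on division = 0.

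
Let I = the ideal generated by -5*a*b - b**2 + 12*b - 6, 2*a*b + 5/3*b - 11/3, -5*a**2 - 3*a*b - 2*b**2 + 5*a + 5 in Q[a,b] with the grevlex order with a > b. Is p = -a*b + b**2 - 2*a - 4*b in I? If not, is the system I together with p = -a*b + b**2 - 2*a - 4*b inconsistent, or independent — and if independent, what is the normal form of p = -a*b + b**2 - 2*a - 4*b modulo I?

Adjoining -a*b + b**2 - 2*a - 4*b makes the ideal the whole ring: the system is inconsistent.

First compute the reduced Gröbner basis of I by Buchberger's algorithm.
f_1 = -5*a*b - b**2 + 12*b - 6, LT = a*b.
f_2 = 2*a*b + 5/3*b - 11/3, LT = a*b.
f_3 = -5*a**2 - 3*a*b - 2*b**2 + 5*a + 5, LT = a**2.

S(f_1,f_2): lcm = a*b. S = 1/5*b**2 - 97/30*b + 91/30.
  leading term b**2: no divisor's leading term divides it; move 1/5*b**2 to the remainder.
  leading term b: no divisor's leading term divides it; move -97/30*b to the remainder.
  leading term 1: no divisor's leading term divides it; move 91/30 to the remainder.
  remainder 1/5*b**2 - 97/30*b + 91/30 ≠ 0; add h_4 = 1/5*b**2 - 97/30*b + 91/30 to the basis.

S(f_1,f_3): lcm = a**2*b. S = -2/5*a*b**2 - 2/5*b**3 - 7/5*a*b + 6/5*a + b.
  leading term a*b**2: subtract (2/25*b)·f_1 from -2/5*a*b**2 - 2/5*b**3 - 7/5*a*b + 6/5*a + b → -8/25*b**3 - 7/5*a*b - 24/25*b**2 + 6/5*a + 37/25*b
  leading term b**3: subtract (-8/5*b)·h_4 from -8/25*b**3 - 7/5*a*b - 24/25*b**2 + 6/5*a + 37/25*b → -7/5*a*b - 92/15*b**2 + 6/5*a + 19/3*b
  leading term a*b: subtract (7/25)·f_1 from -7/5*a*b - 92/15*b**2 + 6/5*a + 19/3*b → -439/75*b**2 + 6/5*a + 223/75*b + 42/25
  leading term b**2: subtract (-439/15)·h_4 from -439/75*b**2 + 6/5*a + 223/75*b + 42/25 → 6/5*a - 8249/90*b + 8141/90
  leading term a: no divisor's leading term divides it; move 6/5*a to the remainder.
  leading term b: no divisor's leading term divides it; move -8249/90*b to the remainder.
  leading term 1: no divisor's leading term divides it; move 8141/90 to the remainder.
  remainder 6/5*a - 8249/90*b + 8141/90 ≠ 0; add h_5 = 6/5*a - 8249/90*b + 8141/90 to the basis.

S(f_2,f_3): lcm = a**2*b. S = -3/5*a*b**2 - 2/5*b**3 + 11/6*a*b - 11/6*a + b.
  leading term a*b**2: subtract (3/25*b)·f_1 from -3/5*a*b**2 - 2/5*b**3 + 11/6*a*b - 11/6*a + b → -7/25*b**3 + 11/6*a*b - 36/25*b**2 - 11/6*a + 43/25*b
  leading term b**3: subtract (-7/5*b)·h_4 from -7/25*b**3 + 11/6*a*b - 36/25*b**2 - 11/6*a + 43/25*b → 11/6*a*b - 179/30*b**2 - 11/6*a + 179/30*b
  leading term a*b: subtract (-11/30)·f_1 from 11/6*a*b - 179/30*b**2 - 11/6*a + 179/30*b → -19/3*b**2 - 11/6*a + 311/30*b - 11/5
  leading term b**2: subtract (-95/3)·h_4 from -19/3*b**2 - 11/6*a + 311/30*b - 11/5 → -11/6*a - 4141/45*b + 8447/90
  leading term a: subtract (-55/36)·h_5 from -11/6*a - 4141/45*b + 8447/90 → -751847/3240*b + 751847/3240
  leading term b: no divisor's leading term divides it; move -751847/3240*b to the remainder.
  leading term 1: no divisor's leading term divides it; move 751847/3240 to the remainder.
  remainder -751847/3240*b + 751847/3240 ≠ 0; add h_6 = -751847/3240*b + 751847/3240 to the basis.

The other S-polynomials (S(f_1,h_4), S(f_2,h_4), S(f_3,h_4), S(f_1,h_5), S(f_2,h_5), S(f_3,h_5), S(h_4,h_5), S(f_1,h_6), S(f_2,h_6), S(f_3,h_6), S(h_4,h_6), S(h_5,h_6)) all reduce to 0 modulo the current basis, so we have a Gröbner basis.
Inter-reduce: drop elements whose leading term is divisible by another's, tail-reduce, and make monic.
Reduced Gröbner basis: {a - 1, b - 1}.
Label its elements g_1 = a - 1, g_2 = b - 1.

Reduce p = -a*b + b**2 - 2*a - 4*b modulo G:
  leading term a*b: subtract (-b)·g_1 from -a*b + b**2 - 2*a - 4*b → b**2 - 2*a - 5*b
  leading term b**2: subtract (b)·g_2 from b**2 - 2*a - 5*b → -2*a - 4*b
  leading term a: subtract (-2)·g_1 from -2*a - 4*b → -4*b - 2
  leading term b: subtract (-4)·g_2 from -4*b - 2 → -6
  leading term 1: no divisor's leading term divides it; move -6 to the remainder.
  normal form = -6.
The normal form is nonzero, so p ∉ I. Since p minus its normal form lies in I, I + (p) = I + (r) where r = -6; decide whether this ideal is the whole ring.
Here r = -6 is a nonzero constant, hence a unit: 1 ∈ I + (p), the Gröbner basis of I + (p) is {1}, and the enlarged system has no common solution — adjoining p is inconsistent.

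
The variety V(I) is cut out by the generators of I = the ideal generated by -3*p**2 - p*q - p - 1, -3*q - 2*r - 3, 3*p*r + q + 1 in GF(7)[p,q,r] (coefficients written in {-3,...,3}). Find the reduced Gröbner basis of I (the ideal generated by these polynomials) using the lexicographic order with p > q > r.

G = {p**2 - r - 2, p*r - r, q + 3*r + 1, r**2 + r}

f_1 = -3*p**2 - p*q - p - 1, LT = p**2.
f_2 = -3*q - 2*r - 3, LT = q.
f_3 = 3*p*r + q + 1, LT = p*r.

S(f_1,f_3): lcm = p**2*r. S = -2*p*q*r + 2*p*q - 2*p*r + 2*p - 2*r.
  leading term p*q*r: subtract (3*p*r)·f_2 from -2*p*q*r + 2*p*q - 2*p*r + 2*p - 2*r → 2*p*q - p*r**2 + 2*p - 2*r
  leading term p*q: subtract (-3*p)·f_2 from 2*p*q - p*r**2 + 2*p - 2*r → -p*r**2 + p*r - 2*r
  leading term p*r**2: subtract (2*r)·f_3 from -p*r**2 + p*r - 2*r → p*r - 2*q*r + 3*r
  leading term p*r: subtract (-2)·f_3 from p*r - 2*q*r + 3*r → -2*q*r + 2*q + 3*r + 2
  leading term q*r: subtract (3*r)·f_2 from -2*q*r + 2*q + 3*r + 2 → 2*q - r**2 - 2*r + 2
  leading term q: subtract (-3)·f_2 from 2*q - r**2 - 2*r + 2 → -r**2 - r
  leading term r**2: no divisor's leading term divides it; move -r**2 to the remainder.
  leading term r: no divisor's leading term divides it; move -r to the remainder.
  remainder -r**2 - r ≠ 0; add g_4 = -r**2 - r to the basis.

The other S-polynomials (S(f_1,f_2), S(f_2,f_3), S(f_1,g_4), S(f_2,g_4), S(f_3,g_4)) all reduce to 0 modulo the current basis, so we have a Gröbner basis.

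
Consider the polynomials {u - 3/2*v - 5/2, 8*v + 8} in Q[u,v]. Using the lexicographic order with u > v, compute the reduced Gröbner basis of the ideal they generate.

f_1 = u - 3/2*v - 5/2, LT = u.
f_2 = 8*v + 8, LT = v.

The S-polynomials (S(f_1,f_2)) all reduce to 0 modulo the current basis, so we have a Gröbner basis.

G = {u - 1, v + 1}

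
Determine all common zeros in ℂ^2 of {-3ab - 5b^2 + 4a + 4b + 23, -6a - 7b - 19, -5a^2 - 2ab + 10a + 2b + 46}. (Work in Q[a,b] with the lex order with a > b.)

Compute a lex Gröbner basis by Buchberger's algorithm.
f_1 = -3ab + 4a - 5b^2 + 4b + 23, LT = ab.
f_2 = -6a - 7b - 19, LT = a.
f_3 = -5a^2 - 2ab + 10a + 2b + 46, LT = a^2.

S(f_1,f_2): lcm = ab. S = -4/3a + 1/2b^2 - 9/2b - 23/3.
  leading term a: subtract (2/9)·f_2 from -4/3a + 1/2b^2 - 9/2b - 23/3 → 1/2b^2 - 53/18b - 31/9
  leading term b^2: no divisor's leading term divides it; move 1/2b^2 to the remainder.
  leading term b: no divisor's leading term divides it; move -53/18b to the remainder.
  leading term 1: no divisor's leading term divides it; move -31/9 to the remainder.
  remainder 1/2b^2 - 53/18b - 31/9 ≠ 0; add h_4 = 1/2b^2 - 53/18b - 31/9 to the basis.

S(f_1,f_3): lcm = a^2b. S = -4/3a^2 + 19/15ab^2 + 2/3ab - 23/3a + 2/5b^2 + 46/5b.
  leading term a^2: subtract (2/9a)·f_2 from -4/3a^2 + 19/15ab^2 + 2/3ab - 23/3a + 2/5b^2 + 46/5b → 19/15ab^2 + 20/9ab - 31/9a + 2/5b^2 + 46/5b
  leading term ab^2: subtract (-19/45b)·f_1 from 19/15ab^2 + 20/9ab - 31/9a + 2/5b^2 + 46/5b → 176/45ab - 31/9a - 19/9b^3 + 94/45b^2 + 851/45b
  leading term ab: subtract (-176/135)·f_1 from 176/45ab - 31/9a - 19/9b^3 + 94/45b^2 + 851/45b → 239/135a - 19/9b^3 - 598/135b^2 + 3257/135b + 4048/135
  leading term a: subtract (-239/810)·f_2 from 239/135a - 19/9b^3 - 598/135b^2 + 3257/135b + 4048/135 → -19/9b^3 - 598/135b^2 + 17869/810b + 19747/810
  leading term b^3: subtract (-38/9b)·h_4 from -19/9b^3 - 598/135b^2 + 17869/810b + 19747/810 → -6829/405b^2 + 6089/810b + 19747/810
  leading term b^2: subtract (-13658/405)·h_4 from -6829/405b^2 + 6089/810b + 19747/810 → -669073/7290b - 669073/7290
  leading term b: no divisor's leading term divides it; move -669073/7290b to the remainder.
  leading term 1: no divisor's leading term divides it; move -669073/7290 to the remainder.
  remainder -669073/7290b - 669073/7290 ≠ 0; add h_5 = -669073/7290b - 669073/7290 to the basis.

The other S-polynomials (S(f_2,f_3), S(f_1,h_4), S(f_2,h_4), S(f_3,h_4), S(f_1,h_5), S(f_2,h_5), S(f_3,h_5), S(h_4,h_5)) all reduce to 0 modulo the current basis, so we have a Gröbner basis.
Inter-reduce: drop elements whose leading term is divisible by another's, tail-reduce, and make monic.
Reduced Gröbner basis: {a + 2, b + 1}.

From the last basis element, b + 1 = 0, so b takes values in {-1}. Each choice, substituted upward through the basis, yields the corresponding point(s) of the solution set.
  b = -1: the earlier basis element becomes a + 2 = 0, giving a = -2 — point (-2, -1).

{(-2, -1)}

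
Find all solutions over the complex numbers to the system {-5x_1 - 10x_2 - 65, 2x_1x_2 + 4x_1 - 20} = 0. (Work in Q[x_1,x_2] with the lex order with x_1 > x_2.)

{(-4, -9/2), (-5, -4)}

Compute a lex Gröbner basis by Buchberger's algorithm.
f_1 = -5x_1 - 10x_2 - 65, LT = x_1.
f_2 = 2x_1x_2 + 4x_1 - 20, LT = x_1x_2.

S(f_1,f_2): lcm = x_1x_2. S = -2x_1 + 2x_2^2 + 13x_2 + 10.
  leading term x_1: subtract (2/5)·f_1 from -2x_1 + 2x_2^2 + 13x_2 + 10 → 2x_2^2 + 17x_2 + 36
  leading term x_2^2: no divisor's leading term divides it; move 2x_2^2 to the remainder.
  leading term x_2: no divisor's leading term divides it; move 17x_2 to the remainder.
  leading term 1: no divisor's leading term divides it; move 36 to the remainder.
  remainder 2x_2^2 + 17x_2 + 36 ≠ 0; add h_3 = 2x_2^2 + 17x_2 + 36 to the basis.

The other S-polynomials (S(f_1,h_3), S(f_2,h_3)) all reduce to 0 modulo the current basis, so we have a Gröbner basis.
Inter-reduce: drop elements whose leading term is divisible by another's, tail-reduce, and make monic.
Reduced Gröbner basis: {x_1 + 2x_2 + 13, x_2^2 + 17/2x_2 + 18}.

From the last basis element, x_2^2 + 17/2x_2 + 18 = 0, so x_2 takes values in {-9/2, -4}. Each choice, substituted upward through the basis, yields the corresponding point(s) of the solution set.
  x_2 = -9/2: the earlier basis element becomes x_1 + 4 = 0, giving x_1 = -4 — point (-4, -9/2).
  x_2 = -4: the earlier basis element becomes x_1 + 5 = 0, giving x_1 = -5 — point (-5, -4).
Substituting each solution back into the original system confirms all equations vanish.
This is the nonlinear analogue of row-reducing a linear system.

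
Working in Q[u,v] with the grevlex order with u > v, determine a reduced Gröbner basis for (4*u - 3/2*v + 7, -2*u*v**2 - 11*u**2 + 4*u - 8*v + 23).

G = {v**3 - 125/48*v**2 - 127/12*v + 283/12, u - 3/8*v + 7/4}

f_1 = 4*u - 3/2*v + 7, LT = u.
f_2 = -2*u*v**2 - 11*u**2 + 4*u - 8*v + 23, LT = u*v**2.

S(f_1,f_2): lcm = u*v**2. S = -3/8*v**3 - 11/2*u**2 + 7/4*v**2 + 2*u - 4*v + 23/2.
  leading term v**3: no divisor's leading term divides it; move -3/8*v**3 to the remainder.
  leading term u**2: subtract (-11/8*u)·f_1 from -11/2*u**2 + 7/4*v**2 + 2*u - 4*v + 23/2 → -33/16*u*v + 7/4*v**2 + 93/8*u - 4*v + 23/2
  leading term u*v: subtract (-33/64*v)·f_1 from -33/16*u*v + 7/4*v**2 + 93/8*u - 4*v + 23/2 → 125/128*v**2 + 93/8*u - 25/64*v + 23/2
  leading term v**2: no divisor's leading term divides it; move 125/128*v**2 to the remainder.
  leading term u: subtract (93/32)·f_1 from 93/8*u - 25/64*v + 23/2 → 127/32*v - 283/32
  leading term v: no divisor's leading term divides it; move 127/32*v to the remainder.
  leading term 1: no divisor's leading term divides it; move -283/32 to the remainder.
  remainder -3/8*v**3 + 125/128*v**2 + 127/32*v - 283/32 ≠ 0; add g_3 = -3/8*v**3 + 125/128*v**2 + 127/32*v - 283/32 to the basis.

The other S-polynomials (S(f_1,g_3), S(f_2,g_3)) all reduce to 0 modulo the current basis, so we have a Gröbner basis.
Inter-reduce: drop elements whose leading term is divisible by another's, tail-reduce, and make monic.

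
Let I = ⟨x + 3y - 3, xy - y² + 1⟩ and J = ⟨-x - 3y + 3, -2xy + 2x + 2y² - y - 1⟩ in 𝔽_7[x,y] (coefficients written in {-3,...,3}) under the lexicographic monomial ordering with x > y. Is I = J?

Since reduced Gröbner bases are canonical representatives of ideals under a given ordering, it suffices to compute and compare them.
Buchberger on the first generating set:
f_1 = x + 3y - 3, LT = x.
f_2 = xy - y² + 1, LT = xy.

S(f_1,f_2): lcm = xy. S = -3y² - 3y - 1.
  leading term y²: no divisor's leading term divides it; move -3y² to the remainder.
  leading term y: no divisor's leading term divides it; move -3y to the remainder.
  leading term 1: no divisor's leading term divides it; move -1 to the remainder.
  remainder -3y² - 3y - 1 ≠ 0; add g_3 = -3y² - 3y - 1 to the basis.

The other S-polynomials (S(f_1,g_3), S(f_2,g_3)) all reduce to 0 modulo the current basis, so we have a Gröbner basis.
Inter-reduce: drop elements whose leading term is divisible by another's, tail-reduce, and make monic.
Reduced Gröbner basis: {x + 3y - 3, y² + y - 2}.

Buchberger on the second generating set:
h_1 = -x - 3y + 3, LT = x.
h_2 = -2xy + 2x + 2y² - y - 1, LT = xy.

S(h_1,h_2): lcm = xy. S = x - 3y² + 3.
  leading term x: subtract (-1)·h_1 from x - 3y² + 3 → -3y² - 3y - 1
  leading term y²: no divisor's leading term divides it; move -3y² to the remainder.
  leading term y: no divisor's leading term divides it; move -3y to the remainder.
  leading term 1: no divisor's leading term divides it; move -1 to the remainder.
  remainder -3y² - 3y - 1 ≠ 0; add k_3 = -3y² - 3y - 1 to the basis.

The other S-polynomials (S(h_1,k_3), S(h_2,k_3)) all reduce to 0 modulo the current basis, so we have a Gröbner basis.
Inter-reduce: drop elements whose leading term is divisible by another's, tail-reduce, and make monic.
Reduced Gröbner basis: {x + 3y - 3, y² + y - 2}.

The two bases agree; hence the ideals are identical.
The choice of monomial ordering does not affect the verdict — as long as both bases are computed under the same ordering, their equality decides ideal equality.

Yes, the ideals are equal.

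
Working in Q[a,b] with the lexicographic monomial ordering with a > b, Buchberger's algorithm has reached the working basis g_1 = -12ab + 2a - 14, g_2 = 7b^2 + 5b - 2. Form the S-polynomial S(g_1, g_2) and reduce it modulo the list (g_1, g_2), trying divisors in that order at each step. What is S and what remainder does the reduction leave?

lcm(LM(g_1), LM(g_2)) = ab^2.
S = (lcm/LT(g_1))·g_1 − (lcm/LT(g_2))·g_2 = -37/42ab + 2/7a + 7/6b.
Reduce S modulo (g_1, g_2) in that order:
  leading term ab: subtract (37/504)·g_1 from -37/42ab + 2/7a + 7/6b → 5/36a + 7/6b + 37/36
  leading term a: no divisor's leading term divides it; move 5/36a to the remainder.
  leading term b: no divisor's leading term divides it; move 7/6b to the remainder.
  leading term 1: no divisor's leading term divides it; move 37/36 to the remainder.
The remainder 5/36a + 7/6b + 37/36 is nonzero, so it would be added as the next basis element.
An S-polynomial is built so that the two leading terms cancel; whether anything survives reduction is exactly the Gröbner-basis criterion.

S(g_1, g_2) = -37/42ab + 2/7a + 7/6b; remainder on division = 5/36a + 7/6b + 37/36.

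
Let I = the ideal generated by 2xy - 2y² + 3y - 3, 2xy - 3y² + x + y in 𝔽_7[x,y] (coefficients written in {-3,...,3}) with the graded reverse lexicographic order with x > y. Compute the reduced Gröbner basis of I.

G = {x² - y - 3, xy - x - 1, y² - x + 2y - 3}

The reduced Gröbner basis is the canonical form of the ideal for this ordering.

f_1 = 2xy - 2y² + 3y - 3, LT = xy.
f_2 = 2xy - 3y² + x + y, LT = xy.

S(f_1,f_2): lcm = xy. S = -3y² + 3x + y + 2.
  leading term y²: no divisor's leading term divides it; move -3y² to the remainder.
  leading term x: no divisor's leading term divides it; move 3x to the remainder.
  leading term y: no divisor's leading term divides it; move y to the remainder.
  leading term 1: no divisor's leading term divides it; move 2 to the remainder.
  remainder -3y² + 3x + y + 2 ≠ 0; add g_3 = -3y² + 3x + y + 2 to the basis.

S(f_1,g_3): lcm = xy². S = -y³ + x² - 2xy - 2y² + 3x + 2y.
  leading term y³: subtract (-2y)·g_3 from -y³ + x² - 2xy - 2y² + 3x + 2y → x² - 3xy + 3x - y
  leading term x²: no divisor's leading term divides it; move x² to the remainder.
  leading term xy: subtract (2)·f_1 from -3xy + 3x - y → -3y² + 3x - 1
  leading term y²: subtract (1)·g_3 from -3y² + 3x - 1 → -y - 3
  leading term y: no divisor's leading term divides it; move -y to the remainder.
  leading term 1: no divisor's leading term divides it; move -3 to the remainder.
  remainder x² - y - 3 ≠ 0; add g_4 = x² - y - 3 to the basis.

The other S-polynomials (S(f_2,g_3), S(f_1,g_4), S(f_2,g_4), S(g_3,g_4)) all reduce to 0 modulo the current basis, so we have a Gröbner basis.
Inter-reduce: drop elements whose leading term is divisible by another's, tail-reduce, and make monic.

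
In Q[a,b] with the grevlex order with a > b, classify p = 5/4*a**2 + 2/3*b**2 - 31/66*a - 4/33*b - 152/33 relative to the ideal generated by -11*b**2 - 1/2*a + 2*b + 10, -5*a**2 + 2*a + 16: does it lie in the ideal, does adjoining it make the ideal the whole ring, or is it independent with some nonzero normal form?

5/4*a**2 + 2/3*b**2 - 31/66*a - 4/33*b - 152/33 lies in I (it reduces to 0).

First compute the reduced Gröbner basis of I by Buchberger's algorithm.
f_1 = -11*b**2 - 1/2*a + 2*b + 10, LT = b**2.
f_2 = -5*a**2 + 2*a + 16, LT = a**2.

The S-polynomials (S(f_1,f_2)) all reduce to 0 modulo the current basis, so we have a Gröbner basis.
Inter-reduce: drop elements whose leading term is divisible by another's, tail-reduce, and make monic.
Reduced Gröbner basis: {a**2 - 2/5*a - 16/5, b**2 + 1/22*a - 2/11*b - 10/11}.
Label its elements g_1 = a**2 - 2/5*a - 16/5, g_2 = b**2 + 1/22*a - 2/11*b - 10/11.

Reduce p = 5/4*a**2 + 2/3*b**2 - 31/66*a - 4/33*b - 152/33 modulo G:
  leading term a**2: subtract (5/4)·g_1 from 5/4*a**2 + 2/3*b**2 - 31/66*a - 4/33*b - 152/33 → 2/3*b**2 + 1/33*a - 4/33*b - 20/33
  leading term b**2: subtract (2/3)·g_2 from 2/3*b**2 + 1/33*a - 4/33*b - 20/33 → 0
  normal form = 0.
Since the normal form is 0, p ∈ I.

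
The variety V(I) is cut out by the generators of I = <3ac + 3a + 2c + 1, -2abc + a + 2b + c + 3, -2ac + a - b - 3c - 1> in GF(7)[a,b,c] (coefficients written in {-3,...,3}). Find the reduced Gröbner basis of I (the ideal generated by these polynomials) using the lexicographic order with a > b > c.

f_1 = 3ac + 3a + 2c + 1, LT = ac.
f_2 = -2abc + a + 2b + c + 3, LT = abc.
f_3 = -2ac + a - b - 3c - 1, LT = ac.

S(f_1,f_2): lcm = abc. S = ab - 3a + 3bc - b - 3c - 2.
  leading term ab: no divisor's leading term divides it; move ab to the remainder.
  leading term a: no divisor's leading term divides it; move -3a to the remainder.
  leading term bc: no divisor's leading term divides it; move 3bc to the remainder.
  leading term b: no divisor's leading term divides it; move -b to the remainder.
  leading term c: no divisor's leading term divides it; move -3c to the remainder.
  leading term 1: no divisor's leading term divides it; move -2 to the remainder.
  remainder ab - 3a + 3bc - b - 3c - 2 ≠ 0; add g_4 = ab - 3a + 3bc - b - 3c - 2 to the basis.

S(f_1,f_3): lcm = ac. S = -2a + 3b - 2c + 1.
  leading term a: no divisor's leading term divides it; move -2a to the remainder.
  leading term b: no divisor's leading term divides it; move 3b to the remainder.
  leading term c: no divisor's leading term divides it; move -2c to the remainder.
  leading term 1: no divisor's leading term divides it; move 1 to the remainder.
  remainder -2a + 3b - 2c + 1 ≠ 0; add g_5 = -2a + 3b - 2c + 1 to the basis.

S(f_2,f_3): lcm = abc. S = -3ab + 3a + 3b^2 + 2bc + 2b + 3c + 2.
  leading term ab: subtract (-3)·g_4 from -3ab + 3a + 3b^2 + 2bc + 2b + 3c + 2 → a + 3b^2 - 3bc - b + c + 3
  leading term a: subtract (3)·g_5 from a + 3b^2 - 3bc - b + c + 3 → 3b^2 - 3bc - 3b
  leading term b^2: no divisor's leading term divides it; move 3b^2 to the remainder.
  leading term bc: no divisor's leading term divides it; move -3bc to the remainder.
  leading term b: no divisor's leading term divides it; move -3b to the remainder.
  remainder 3b^2 - 3bc - 3b ≠ 0; add g_6 = 3b^2 - 3bc - 3b to the basis.

S(f_1,g_4): lcm = abc. S = ab + 3ac - 3bc^2 - 3bc - 2b + 3c^2 + 2c.
  leading term ab: subtract (1)·g_4 from ab + 3ac - 3bc^2 - 3bc - 2b + 3c^2 + 2c → 3ac + 3a - 3bc^2 + bc - b + 3c^2 - 2c + 2
  leading term ac: subtract (1)·f_1 from 3ac + 3a - 3bc^2 + bc - b + 3c^2 - 2c + 2 → -3bc^2 + bc - b + 3c^2 + 3c + 1
  leading term bc^2: no divisor's leading term divides it; move -3bc^2 to the remainder.
  leading term bc: no divisor's leading term divides it; move bc to the remainder.
  leading term b: no divisor's leading term divides it; move -b to the remainder.
  leading term c^2: no divisor's leading term divides it; move 3c^2 to the remainder.
  leading term c: no divisor's leading term divides it; move 3c to the remainder.
  leading term 1: no divisor's leading term divides it; move 1 to the remainder.
  remainder -3bc^2 + bc - b + 3c^2 + 3c + 1 ≠ 0; add g_7 = -3bc^2 + bc - b + 3c^2 + 3c + 1 to the basis.

S(f_1,g_5): lcm = ac. S = a - 2bc - c^2 - 2.
  leading term a: subtract (3)·g_5 from a - 2bc - c^2 - 2 → -2bc - 2b - c^2 - c + 2
  leading term bc: no divisor's leading term divides it; move -2bc to the remainder.
  leading term b: no divisor's leading term divides it; move -2b to the remainder.
  leading term c^2: no divisor's leading term divides it; move -c^2 to the remainder.
  leading term c: no divisor's leading term divides it; move -c to the remainder.
  leading term 1: no divisor's leading term divides it; move 2 to the remainder.
  remainder -2bc - 2b - c^2 - c + 2 ≠ 0; add g_8 = -2bc - 2b - c^2 - c + 2 to the basis.

S(g_6,g_7): lcm = b^2c^2. S = -2b^2c + 2b^2 - bc^3 + bc - 2b.
  leading term b^2c: subtract (-3c)·g_6 from -2b^2c + 2b^2 - bc^3 + bc - 2b → 2b^2 - bc^3 - 2bc^2 - bc - 2b
  leading term b^2: subtract (3)·g_6 from 2b^2 - bc^3 - 2bc^2 - bc - 2b → -bc^3 - 2bc^2 + bc
  leading term bc^3: subtract (-2c)·g_7 from -bc^3 - 2bc^2 + bc → -bc - c^3 - c^2 + 2c
  leading term bc: subtract (-3)·g_8 from -bc - c^3 - c^2 + 2c → b - c^3 + 3c^2 - c - 1
  leading term b: no divisor's leading term divides it; move b to the remainder.
  leading term c^3: no divisor's leading term divides it; move -c^3 to the remainder.
  leading term c^2: no divisor's leading term divides it; move 3c^2 to the remainder.
  leading term c: no divisor's leading term divides it; move -c to the remainder.
  leading term 1: no divisor's leading term divides it; move -1 to the remainder.
  remainder b - c^3 + 3c^2 - c - 1 ≠ 0; add g_9 = b - c^3 + 3c^2 - c - 1 to the basis.

S(f_2,g_9): lcm = abc. S = ac^4 - 3ac^3 + ac^2 + ac + 3a - b + 3c + 2.
  leading term ac^4: subtract (-2c^3)·f_1 from ac^4 - 3ac^3 + ac^2 + ac + 3a - b + 3c + 2 → 3ac^3 + ac^2 + ac + 3a - b - 3c^4 + 2c^3 + 3c + 2
  leading term ac^3: subtract (c^2)·f_1 from 3ac^3 + ac^2 + ac + 3a - b - 3c^4 + 2c^3 + 3c + 2 → -2ac^2 + ac + 3a - b - 3c^4 - c^2 + 3c + 2
  leading term ac^2: subtract (-3c)·f_1 from -2ac^2 + ac + 3a - b - 3c^4 - c^2 + 3c + 2 → 3ac + 3a - b - 3c^4 - 2c^2 - c + 2
  leading term ac: subtract (1)·f_1 from 3ac + 3a - b - 3c^4 - 2c^2 - c + 2 → -b - 3c^4 - 2c^2 - 3c + 1
  leading term b: subtract (-1)·g_9 from -b - 3c^4 - 2c^2 - 3c + 1 → -3c^4 - c^3 + c^2 + 3c
  leading term c^4: no divisor's leading term divides it; move -3c^4 to the remainder.
  leading term c^3: no divisor's leading term divides it; move -c^3 to the remainder.
  leading term c^2: no divisor's leading term divides it; move c^2 to the remainder.
  leading term c: no divisor's leading term divides it; move 3c to the remainder.
  remainder -3c^4 - c^3 + c^2 + 3c ≠ 0; add g_10 = -3c^4 - c^3 + c^2 + 3c to the basis.

The other S-polynomials (S(f_2,g_4), S(f_3,g_4), S(f_2,g_5), S(f_3,g_5), S(g_4,g_5), S(f_1,g_6), S(f_2,g_6), S(f_3,g_6), S(g_4,g_6), S(g_5,g_6), S(f_1,g_7), S(f_2,g_7), S(f_3,g_7), S(g_4,g_7), S(g_5,g_7), S(f_1,g_8), S(f_2,g_8), S(f_3,g_8), S(g_4,g_8), S(g_5,g_8), S(g_6,g_8), S(g_7,g_8), S(f_1,g_9), S(f_3,g_9), S(g_4,g_9), S(g_5,g_9), S(g_6,g_9), S(g_7,g_9), S(g_8,g_9), S(f_1,g_10), S(f_2,g_10), S(f_3,g_10), S(g_4,g_10), S(g_5,g_10), S(g_6,g_10), S(g_7,g_10), S(g_8,g_10), S(g_9,g_10)) all reduce to 0 modulo the current basis, so we have a Gröbner basis.
Inter-reduce: drop elements whose leading term is divisible by another's, tail-reduce, and make monic.

G = {a + 2c^3 + c^2 + 3c - 2, b - c^3 + 3c^2 - c - 1, c^4 - 2c^3 + 2c^2 - c}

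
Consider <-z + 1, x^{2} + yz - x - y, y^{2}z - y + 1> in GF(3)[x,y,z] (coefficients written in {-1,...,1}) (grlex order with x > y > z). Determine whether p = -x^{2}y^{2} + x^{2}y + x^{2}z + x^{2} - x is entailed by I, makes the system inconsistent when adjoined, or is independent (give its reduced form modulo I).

-x^{2}y^{2} + x^{2}y + x^{2}z + x^{2} - x is independent of I; its normal form modulo I is -x.

First compute the reduced Gröbner basis of I by Buchberger's algorithm.
f_1 = -z + 1, LT = z.
f_2 = x^{2} + yz - x - y, LT = x^{2}.
f_3 = y^{2}z - y + 1, LT = y^{2}z.

S(f_1,f_3): lcm = y^{2}z. S = -y^{2} + y - 1.
  reduce S modulo (f_1, f_2, f_3):
  remainder -y^{2} + y - 1 ≠ 0; add h_4 = -y^{2} + y - 1 to the basis.

The other S-polynomials (S(f_1,f_2), S(f_2,f_3), S(f_1,h_4), S(f_2,h_4), S(f_3,h_4)) all reduce to 0 modulo the current basis, so we have a Gröbner basis.
Inter-reduce: drop elements whose leading term is divisible by another's, tail-reduce, and make monic.
Reduced Gröbner basis: {x^{2} - x, y^{2} - y + 1, z - 1}.
Label its elements g_1 = x^{2} - x, g_2 = y^{2} - y + 1, g_3 = z - 1.

Reduce p = -x^{2}y^{2} + x^{2}y + x^{2}z + x^{2} - x modulo G:
  leading term x^{2}y^{2}: subtract (-y^{2})·g_1 from -x^{2}y^{2} + x^{2}y + x^{2}z + x^{2} - x → x^{2}y + x^{2}z - xy^{2} + x^{2} - x
  leading term x^{2}y: subtract (y)·g_1 from x^{2}y + x^{2}z - xy^{2} + x^{2} - x → x^{2}z - xy^{2} + x^{2} + xy - x
  leading term x^{2}z: subtract (z)·g_1 from x^{2}z - xy^{2} + x^{2} + xy - x → -xy^{2} + x^{2} + xy + xz - x
  leading term xy^{2}: subtract (-x)·g_2 from -xy^{2} + x^{2} + xy + xz - x → x^{2} + xz
  leading term x^{2}: subtract (1)·g_1 from x^{2} + xz → xz + x
  leading term xz: subtract (x)·g_3 from xz + x → -x
  leading term x: no divisor's leading term divides it; move -x to the remainder.
  normal form = -x.
The normal form is nonzero, so p ∉ I. Since p minus its normal form lies in I, I + (p) = I + (r) where r = -x; decide whether this ideal is the whole ring.
Run Buchberger on G together with r (pairs among the g_i already reduce to 0 since G is a Gröbner basis):
g_1 = x^{2} - x, LT = x^{2}.
g_2 = y^{2} - y + 1, LT = y^{2}.
g_3 = z - 1, LT = z.
r = -x, LT = x.

The S-polynomials (S(g_1,g_2), S(g_1,g_3), S(g_1,r), S(g_2,g_3), S(g_2,r), S(g_3,r)) all reduce to 0 modulo the current basis, so we have a Gröbner basis.
Inter-reduce: drop elements whose leading term is divisible by another's, tail-reduce, and make monic.
Reduced Gröbner basis: {y^{2} - y + 1, x, z - 1}.
The reduced Gröbner basis of I + (p) is {y^{2} - y + 1, x, z - 1} ≠ {1}, a proper ideal, so the enlarged system stays consistent: p is independent of I, with normal form -x.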